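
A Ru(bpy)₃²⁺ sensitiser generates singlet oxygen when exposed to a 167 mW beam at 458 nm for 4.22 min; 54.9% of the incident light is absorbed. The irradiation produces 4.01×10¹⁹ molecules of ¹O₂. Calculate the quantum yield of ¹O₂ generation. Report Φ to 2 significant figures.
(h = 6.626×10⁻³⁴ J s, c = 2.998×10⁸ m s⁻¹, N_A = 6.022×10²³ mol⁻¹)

Product: 4.01×10¹⁹ / 6.022×10²³ = 6.659×10⁻⁵ mol.
Photon energy at 458 nm: hc/λ = (6.626×10⁻³⁴)(2.998×10⁸)/(458×10⁻⁹) = 4.337×10⁻¹⁹ J.
Energy delivered: (167 mW)(253.2 s) = 42.28 J.
Photons incident: 42.28 / 4.337×10⁻¹⁹ = 9.749×10¹⁹, i.e. 9.749×10¹⁹/6.022×10²³ = 1.619×10⁻⁴ mol.
Photons absorbed: 0.549 × 1.619×10⁻⁴ = 8.888×10⁻⁵ mol.
Φ = 6.659×10⁻⁵ mol / 8.888×10⁻⁵ mol photons = 0.75.

Φ = 0.75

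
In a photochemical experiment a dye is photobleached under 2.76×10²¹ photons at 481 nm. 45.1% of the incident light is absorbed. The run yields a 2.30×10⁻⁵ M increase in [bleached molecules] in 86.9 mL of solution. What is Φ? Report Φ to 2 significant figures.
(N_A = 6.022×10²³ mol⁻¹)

Φ = 9.7×10⁻⁴

Product: (2.30×10⁻⁵ M)(0.0869 L) = 1.999×10⁻⁶ mol.
Moles of photons: 2.76×10²¹ / 6.022×10²³ = 0.004583 mol.
Photons absorbed: 0.451 × 0.004583 = 0.002067 mol.
Φ = 1.999×10⁻⁶ mol / 0.002067 mol photons = 9.7×10⁻⁴.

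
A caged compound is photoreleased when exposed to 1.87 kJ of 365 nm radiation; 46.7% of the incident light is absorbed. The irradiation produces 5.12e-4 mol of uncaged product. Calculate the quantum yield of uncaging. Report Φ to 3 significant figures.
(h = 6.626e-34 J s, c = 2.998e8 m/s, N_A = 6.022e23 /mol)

Φ = 0.192

Photon energy at 365 nm: hc/λ = (6.626e-34)(2.998e8)/(365e-9) = 5.442e-19 J.
Incident energy: 1.87 kJ = 1870 J.
Photons incident: 1870 / 5.442e-19 = 3.436e21, i.e. 3.436e21/6.022e23 = 0.005706 mol.
Photons absorbed: 0.467 × 0.005706 = 0.002665 mol.
Φ = 5.12e-4 mol / 0.002665 mol photons = 0.192.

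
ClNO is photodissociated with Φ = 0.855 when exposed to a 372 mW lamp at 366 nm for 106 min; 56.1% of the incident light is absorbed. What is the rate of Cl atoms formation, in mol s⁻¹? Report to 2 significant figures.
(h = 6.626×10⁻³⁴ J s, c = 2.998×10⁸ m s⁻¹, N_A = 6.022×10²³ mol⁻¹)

Photon energy at 366 nm: hc/λ = (6.626×10⁻³⁴)(2.998×10⁸)/(366×10⁻⁹) = 5.428×10⁻¹⁹ J.
Energy delivered: (372 mW)(6360 s) = 2366 J.
Photons incident: 2366 / 5.428×10⁻¹⁹ = 4.359×10²¹, i.e. 4.359×10²¹/6.022×10²³ = 0.007238 mol.
Photons absorbed: 0.561 × 0.007238 = 0.004061 mol.
Product formed: 0.855 × 0.004061 = 0.003472 mol.
Rate: 0.003472 / 6360 s = 5.5×10⁻⁷ mol s⁻¹.

5.5×10⁻⁷ mol s⁻¹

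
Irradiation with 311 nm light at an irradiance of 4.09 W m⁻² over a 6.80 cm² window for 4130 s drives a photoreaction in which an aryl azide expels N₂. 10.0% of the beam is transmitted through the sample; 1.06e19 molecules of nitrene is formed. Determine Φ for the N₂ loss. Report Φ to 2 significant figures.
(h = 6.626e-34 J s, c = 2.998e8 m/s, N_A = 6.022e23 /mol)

Φ = 0.65

Product: 1.06e19 / 6.022e23 = 1.760e-5 mol.
Photon energy at 311 nm: hc/λ = (6.626e-34)(2.998e8)/(311e-9) = 6.387e-19 J.
Energy delivered: (4.09 W m⁻²)(6.80e-4 m²)(4130 s) = 11.49 J.
Photons incident: 11.49 / 6.387e-19 = 1.799e19, i.e. 1.799e19/6.022e23 = 2.987e-5 mol.
Fraction absorbed: 1 − 10.0/100 = 0.9000.
Photons absorbed: 0.9000 × 2.987e-5 = 2.688e-5 mol.
Φ = 1.760e-5 mol / 2.688e-5 mol photons = 0.65.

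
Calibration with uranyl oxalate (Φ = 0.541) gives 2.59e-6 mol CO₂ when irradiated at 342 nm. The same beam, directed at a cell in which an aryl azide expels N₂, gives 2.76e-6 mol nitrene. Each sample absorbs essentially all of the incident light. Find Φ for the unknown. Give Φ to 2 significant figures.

Φ = 0.58

Photons absorbed by the actinometer: 2.59e-6 / 0.541 = 4.787e-6 mol.
Φ(unknown) = 2.76e-6 / 4.787e-6 = 0.58.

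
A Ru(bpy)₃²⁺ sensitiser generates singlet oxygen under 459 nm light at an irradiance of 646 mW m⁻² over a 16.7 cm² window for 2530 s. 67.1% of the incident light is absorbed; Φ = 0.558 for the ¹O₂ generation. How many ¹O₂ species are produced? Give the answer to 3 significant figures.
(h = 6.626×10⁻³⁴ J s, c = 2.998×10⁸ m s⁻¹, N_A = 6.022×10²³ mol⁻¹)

2.36×10¹⁸ species

Photon energy at 459 nm: hc/λ = (6.626×10⁻³⁴)(2.998×10⁸)/(459×10⁻⁹) = 4.328×10⁻¹⁹ J.
Energy delivered: (646 mW m⁻²)(16.7×10⁻⁴ m²)(2530 s) = 2.729 J.
Photons incident: 2.729 / 4.328×10⁻¹⁹ = 6.305×10¹⁸, i.e. 6.305×10¹⁸/6.022×10²³ = 1.047×10⁻⁵ mol.
Photons absorbed: 0.671 × 1.047×10⁻⁵ = 7.025×10⁻⁶ mol.
Product: Φ × n_abs = 0.558 × 7.025×10⁻⁶ = 3.920×10⁻⁶ mol.
As a count: 3.920×10⁻⁶ × 6.022×10²³ = 2.36×10¹⁸.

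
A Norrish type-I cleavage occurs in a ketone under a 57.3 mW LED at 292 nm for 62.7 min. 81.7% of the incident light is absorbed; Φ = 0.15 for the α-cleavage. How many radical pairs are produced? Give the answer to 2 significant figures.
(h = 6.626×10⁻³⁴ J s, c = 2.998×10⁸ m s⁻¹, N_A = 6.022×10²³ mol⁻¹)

Photon energy at 292 nm: hc/λ = (6.626×10⁻³⁴)(2.998×10⁸)/(292×10⁻⁹) = 6.803×10⁻¹⁹ J.
Energy delivered: (57.3 mW)(3762 s) = 215.6 J.
Photons incident: 215.6 / 6.803×10⁻¹⁹ = 3.169×10²⁰, i.e. 3.169×10²⁰/6.022×10²³ = 5.262×10⁻⁴ mol.
Photons absorbed: 0.817 × 5.262×10⁻⁴ = 4.299×10⁻⁴ mol.
Product: Φ × n_abs = 0.15 × 4.299×10⁻⁴ = 6.448×10⁻⁵ mol.
As a count: 6.448×10⁻⁵ × 6.022×10²³ = 3.9×10¹⁹.

3.9×10¹⁹ radical pairs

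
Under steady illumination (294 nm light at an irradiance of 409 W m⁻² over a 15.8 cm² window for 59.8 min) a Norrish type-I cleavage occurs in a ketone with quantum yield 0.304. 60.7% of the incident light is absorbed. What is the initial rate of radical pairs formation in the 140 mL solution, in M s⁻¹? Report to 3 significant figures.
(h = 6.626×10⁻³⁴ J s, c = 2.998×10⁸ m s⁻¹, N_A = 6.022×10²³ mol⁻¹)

Photon energy at 294 nm: hc/λ = (6.626×10⁻³⁴)(2.998×10⁸)/(294×10⁻⁹) = 6.757×10⁻¹⁹ J.
Energy delivered: (409 W m⁻²)(15.8×10⁻⁴ m²)(3588 s) = 2319 J.
Photons incident: 2319 / 6.757×10⁻¹⁹ = 3.432×10²¹, i.e. 3.432×10²¹/6.022×10²³ = 0.005699 mol.
Photons absorbed: 0.607 × 0.005699 = 0.003459 mol.
Product formed: 0.304 × 0.003459 = 0.001052 mol.
Rate: 0.001052 mol / (3588 s × 0.14 L) = 2.09×10⁻⁶ M s⁻¹.

2.09×10⁻⁶ M s⁻¹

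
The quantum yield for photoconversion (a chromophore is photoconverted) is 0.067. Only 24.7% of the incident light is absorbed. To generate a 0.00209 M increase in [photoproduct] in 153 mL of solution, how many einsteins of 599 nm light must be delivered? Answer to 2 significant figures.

0.019 einstein

Product: (0.00209 M)(0.153 L) = 3.198×10⁻⁴ mol.
Photons that must be absorbed: 3.198×10⁻⁴ / 0.067 = 0.004773 mol.
Incident photons needed: 0.004773 / 0.247 = 0.01932 mol.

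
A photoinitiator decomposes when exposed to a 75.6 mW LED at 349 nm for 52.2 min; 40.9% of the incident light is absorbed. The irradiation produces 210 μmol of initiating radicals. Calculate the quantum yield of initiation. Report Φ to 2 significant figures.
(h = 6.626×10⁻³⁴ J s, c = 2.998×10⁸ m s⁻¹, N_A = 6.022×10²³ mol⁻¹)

Product: 210 μmol = 2.10×10⁻⁴ mol.
Photon energy at 349 nm: hc/λ = (6.626×10⁻³⁴)(2.998×10⁸)/(349×10⁻⁹) = 5.692×10⁻¹⁹ J.
Energy delivered: (75.6 mW)(3132 s) = 236.8 J.
Photons incident: 236.8 / 5.692×10⁻¹⁹ = 4.160×10²⁰, i.e. 4.160×10²⁰/6.022×10²³ = 6.908×10⁻⁴ mol.
Photons absorbed: 0.409 × 6.908×10⁻⁴ = 2.825×10⁻⁴ mol.
Φ = 2.10×10⁻⁴ mol / 2.825×10⁻⁴ mol photons = 0.74.

Φ = 0.74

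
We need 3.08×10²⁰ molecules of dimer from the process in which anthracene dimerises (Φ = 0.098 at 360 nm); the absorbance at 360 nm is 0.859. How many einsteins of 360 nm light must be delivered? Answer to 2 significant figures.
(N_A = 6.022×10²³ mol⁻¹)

0.0061 einstein

Product: 3.08×10²⁰ / 6.022×10²³ = 5.115×10⁻⁴ mol.
Photons that must be absorbed: 5.115×10⁻⁴ / 0.098 = 0.005219 mol.
Fraction absorbed: 1 − 10^(−0.859) = 0.8616.
Incident photons needed: 0.005219 / 0.8616 = 0.006057 mol.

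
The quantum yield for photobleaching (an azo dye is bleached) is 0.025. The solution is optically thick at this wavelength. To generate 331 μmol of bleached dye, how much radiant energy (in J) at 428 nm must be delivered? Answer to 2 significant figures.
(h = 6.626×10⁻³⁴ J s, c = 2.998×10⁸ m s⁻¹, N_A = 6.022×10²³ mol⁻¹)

3700 J

Product: 331 μmol = 3.31×10⁻⁴ mol.
Photons that must be absorbed: 3.31×10⁻⁴ / 0.025 = 0.01324 mol.
Photon energy: hc/λ = 4.641×10⁻¹⁹ J; per mole, 2.795×10⁵ J mol⁻¹.
Energy required: 0.01324 × 2.795×10⁵ = 3700 J.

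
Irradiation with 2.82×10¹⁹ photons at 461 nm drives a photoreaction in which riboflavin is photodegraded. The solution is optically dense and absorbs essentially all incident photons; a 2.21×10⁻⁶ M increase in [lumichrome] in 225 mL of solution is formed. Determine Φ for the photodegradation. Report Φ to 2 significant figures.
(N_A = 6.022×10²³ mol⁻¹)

Φ = 0.011

Product: (2.21×10⁻⁶ M)(0.225 L) = 4.973×10⁻⁷ mol.
Moles of photons: 2.82×10¹⁹ / 6.022×10²³ = 4.683×10⁻⁵ mol.
Φ = 4.973×10⁻⁷ mol / 4.683×10⁻⁵ mol photons = 0.011.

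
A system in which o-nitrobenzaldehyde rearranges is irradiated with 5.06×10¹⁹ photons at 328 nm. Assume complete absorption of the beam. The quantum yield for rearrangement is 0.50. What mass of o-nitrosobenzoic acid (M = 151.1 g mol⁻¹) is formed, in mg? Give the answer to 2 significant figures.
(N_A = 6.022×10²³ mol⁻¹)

6.3 mg

Moles of photons: 5.06×10¹⁹ / 6.022×10²³ = 8.403×10⁻⁵ mol.
Product: Φ × n_abs = 0.50 × 8.403×10⁻⁵ = 4.202×10⁻⁵ mol.
Mass: 4.202×10⁻⁵ × 151.1 = 0.006349 g = 6.3 mg.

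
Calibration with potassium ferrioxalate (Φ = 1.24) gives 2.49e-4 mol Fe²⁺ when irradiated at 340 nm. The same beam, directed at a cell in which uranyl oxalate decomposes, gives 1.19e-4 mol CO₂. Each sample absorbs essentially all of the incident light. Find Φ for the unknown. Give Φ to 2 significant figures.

Photons absorbed by the actinometer: 2.49e-4 / 1.24 = 2.008e-4 mol.
Φ(unknown) = 1.19e-4 / 2.008e-4 = 0.59.

Φ = 0.59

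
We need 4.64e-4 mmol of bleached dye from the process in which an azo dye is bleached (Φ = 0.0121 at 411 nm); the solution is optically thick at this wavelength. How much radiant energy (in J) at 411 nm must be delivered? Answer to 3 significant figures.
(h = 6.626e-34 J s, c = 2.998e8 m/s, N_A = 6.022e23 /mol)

11.2 J

Product: 4.64e-4 mmol = 4.64e-7 mol.
Photons that must be absorbed: 4.64e-7 / 0.0121 = 3.835e-5 mol.
Photon energy: hc/λ = 4.833e-19 J; per mole, 2.910e5 J mol⁻¹.
Energy required: 3.835e-5 × 2.910e5 = 11.2 J.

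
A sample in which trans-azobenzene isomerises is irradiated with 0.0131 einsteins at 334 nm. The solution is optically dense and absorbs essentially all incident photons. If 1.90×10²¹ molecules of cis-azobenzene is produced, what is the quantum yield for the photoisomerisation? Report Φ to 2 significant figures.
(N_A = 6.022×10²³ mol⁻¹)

Product: 1.90×10²¹ / 6.022×10²³ = 0.003155 mol.
Φ = 0.003155 mol / 0.0131 mol photons = 0.24.

Φ = 0.24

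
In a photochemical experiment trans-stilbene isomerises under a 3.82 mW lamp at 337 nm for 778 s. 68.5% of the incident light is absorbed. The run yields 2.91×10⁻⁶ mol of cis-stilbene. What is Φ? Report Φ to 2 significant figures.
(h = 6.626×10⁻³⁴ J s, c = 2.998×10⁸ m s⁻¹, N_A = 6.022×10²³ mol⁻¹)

Φ = 0.51

Photon energy at 337 nm: hc/λ = (6.626×10⁻³⁴)(2.998×10⁸)/(337×10⁻⁹) = 5.895×10⁻¹⁹ J.
Energy delivered: (3.82 mW)(778 s) = 2.972 J.
Photons incident: 2.972 / 5.895×10⁻¹⁹ = 5.042×10¹⁸, i.e. 5.042×10¹⁸/6.022×10²³ = 8.373×10⁻⁶ mol.
Photons absorbed: 0.685 × 8.373×10⁻⁶ = 5.736×10⁻⁶ mol.
Φ = 2.91×10⁻⁶ mol / 5.736×10⁻⁶ mol photons = 0.51.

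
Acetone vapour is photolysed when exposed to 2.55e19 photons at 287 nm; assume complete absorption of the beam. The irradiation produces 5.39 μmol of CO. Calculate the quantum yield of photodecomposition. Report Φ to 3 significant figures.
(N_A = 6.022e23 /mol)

Product: 5.39 μmol = 5.39e-6 mol.
Moles of photons: 2.55e19 / 6.022e23 = 4.234e-5 mol.
Φ = 5.39e-6 mol / 4.234e-5 mol photons = 0.127.

Φ = 0.127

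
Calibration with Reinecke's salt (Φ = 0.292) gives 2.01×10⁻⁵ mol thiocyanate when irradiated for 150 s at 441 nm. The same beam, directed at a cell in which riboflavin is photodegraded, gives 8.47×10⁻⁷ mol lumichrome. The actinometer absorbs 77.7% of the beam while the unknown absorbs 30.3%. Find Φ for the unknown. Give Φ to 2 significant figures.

Φ = 0.032

Photons absorbed by the actinometer: 2.01×10⁻⁵ / 0.292 = 6.884×10⁻⁵ mol.
Incident flux: 6.884×10⁻⁵ / 0.777 = 8.860×10⁻⁵ einstein.
Absorbed by unknown: 0.303 × 8.860×10⁻⁵ = 2.685×10⁻⁵ mol.
Φ(unknown) = 8.47×10⁻⁷ / 2.685×10⁻⁵ = 0.032.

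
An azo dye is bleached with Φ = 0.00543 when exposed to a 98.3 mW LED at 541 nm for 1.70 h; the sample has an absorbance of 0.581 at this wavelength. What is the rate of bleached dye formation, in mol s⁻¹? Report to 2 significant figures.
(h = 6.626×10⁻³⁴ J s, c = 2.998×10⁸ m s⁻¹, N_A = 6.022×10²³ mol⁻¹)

Photon energy at 541 nm: hc/λ = (6.626×10⁻³⁴)(2.998×10⁸)/(541×10⁻⁹) = 3.672×10⁻¹⁹ J.
Energy delivered: (98.3 mW)(6120 s) = 601.6 J.
Photons incident: 601.6 / 3.672×10⁻¹⁹ = 1.638×10²¹, i.e. 1.638×10²¹/6.022×10²³ = 0.002720 mol.
Fraction absorbed: 1 − 10^(−0.581) = 0.7376.
Photons absorbed: 0.7376 × 0.002720 = 0.002006 mol.
Product formed: 0.00543 × 0.002006 = 1.089×10⁻⁵ mol.
Rate: 1.089×10⁻⁵ / 6120 s = 1.8×10⁻⁹ mol s⁻¹.

1.8×10⁻⁹ mol s⁻¹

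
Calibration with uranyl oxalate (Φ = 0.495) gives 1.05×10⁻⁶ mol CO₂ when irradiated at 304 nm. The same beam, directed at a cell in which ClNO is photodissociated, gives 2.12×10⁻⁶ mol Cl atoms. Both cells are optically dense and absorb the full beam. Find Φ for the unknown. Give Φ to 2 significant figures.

Φ = 1.0

Photons absorbed by the actinometer: 1.05×10⁻⁶ / 0.495 = 2.121×10⁻⁶ mol.
Φ(unknown) = 2.12×10⁻⁶ / 2.121×10⁻⁶ = 1.0.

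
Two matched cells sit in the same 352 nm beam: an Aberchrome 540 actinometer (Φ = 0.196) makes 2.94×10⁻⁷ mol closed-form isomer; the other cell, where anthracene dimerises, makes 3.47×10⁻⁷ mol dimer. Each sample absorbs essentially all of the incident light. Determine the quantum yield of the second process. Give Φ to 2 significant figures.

Φ = 0.23

Photons absorbed by the actinometer: 2.94×10⁻⁷ / 0.196 = 1.500×10⁻⁶ mol.
Φ(unknown) = 3.47×10⁻⁷ / 1.500×10⁻⁶ = 0.23.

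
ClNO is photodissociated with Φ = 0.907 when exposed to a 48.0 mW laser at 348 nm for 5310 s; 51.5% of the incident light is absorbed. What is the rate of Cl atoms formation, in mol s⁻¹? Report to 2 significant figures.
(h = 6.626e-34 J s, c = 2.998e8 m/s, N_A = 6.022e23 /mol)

Photon energy at 348 nm: hc/λ = (6.626e-34)(2.998e8)/(348e-9) = 5.708e-19 J.
Energy delivered: (48.0 mW)(5310 s) = 254.9 J.
Photons incident: 254.9 / 5.708e-19 = 4.466e20, i.e. 4.466e20/6.022e23 = 7.416e-4 mol.
Photons absorbed: 0.515 × 7.416e-4 = 3.819e-4 mol.
Product formed: 0.907 × 3.819e-4 = 3.464e-4 mol.
Rate: 3.464e-4 / 5310 s = 6.5e-8 mol s⁻¹.

6.5e-8 mol s⁻¹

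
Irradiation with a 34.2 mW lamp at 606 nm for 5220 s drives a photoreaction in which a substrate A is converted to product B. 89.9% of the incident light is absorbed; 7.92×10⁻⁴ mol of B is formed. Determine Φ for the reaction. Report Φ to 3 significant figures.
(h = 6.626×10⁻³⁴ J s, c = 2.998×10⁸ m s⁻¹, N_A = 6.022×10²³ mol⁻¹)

Φ = 0.974

Photon energy at 606 nm: hc/λ = (6.626×10⁻³⁴)(2.998×10⁸)/(606×10⁻⁹) = 3.278×10⁻¹⁹ J.
Energy delivered: (34.2 mW)(5220 s) = 178.5 J.
Photons incident: 178.5 / 3.278×10⁻¹⁹ = 5.445×10²⁰, i.e. 5.445×10²⁰/6.022×10²³ = 9.042×10⁻⁴ mol.
Photons absorbed: 0.899 × 9.042×10⁻⁴ = 8.129×10⁻⁴ mol.
Φ = 7.92×10⁻⁴ mol / 8.129×10⁻⁴ mol photons = 0.974.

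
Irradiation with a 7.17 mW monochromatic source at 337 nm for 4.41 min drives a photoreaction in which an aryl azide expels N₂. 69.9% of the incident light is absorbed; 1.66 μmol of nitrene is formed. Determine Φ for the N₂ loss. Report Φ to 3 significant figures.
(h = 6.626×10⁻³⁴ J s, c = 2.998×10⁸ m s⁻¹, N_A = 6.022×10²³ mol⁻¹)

Φ = 0.444

Product: 1.66 μmol = 1.66×10⁻⁶ mol.
Photon energy at 337 nm: hc/λ = (6.626×10⁻³⁴)(2.998×10⁸)/(337×10⁻⁹) = 5.895×10⁻¹⁹ J.
Energy delivered: (7.17 mW)(264.6 s) = 1.897 J.
Photons incident: 1.897 / 5.895×10⁻¹⁹ = 3.218×10¹⁸, i.e. 3.218×10¹⁸/6.022×10²³ = 5.344×10⁻⁶ mol.
Photons absorbed: 0.699 × 5.344×10⁻⁶ = 3.735×10⁻⁶ mol.
Φ = 1.66×10⁻⁶ mol / 3.735×10⁻⁶ mol photons = 0.444.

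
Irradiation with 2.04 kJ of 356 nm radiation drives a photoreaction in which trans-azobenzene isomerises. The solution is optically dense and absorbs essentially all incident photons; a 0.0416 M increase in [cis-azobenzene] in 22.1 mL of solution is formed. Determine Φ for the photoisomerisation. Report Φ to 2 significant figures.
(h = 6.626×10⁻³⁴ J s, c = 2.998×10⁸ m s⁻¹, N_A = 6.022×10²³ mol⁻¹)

Φ = 0.15

Product: (0.0416 M)(0.0221 L) = 9.194×10⁻⁴ mol.
Photon energy at 356 nm: hc/λ = (6.626×10⁻³⁴)(2.998×10⁸)/(356×10⁻⁹) = 5.580×10⁻¹⁹ J.
Incident energy: 2.04 kJ = 2040 J.
Photons incident: 2040 / 5.580×10⁻¹⁹ = 3.656×10²¹, i.e. 3.656×10²¹/6.022×10²³ = 0.006071 mol.
Φ = 9.194×10⁻⁴ mol / 0.006071 mol photons = 0.15.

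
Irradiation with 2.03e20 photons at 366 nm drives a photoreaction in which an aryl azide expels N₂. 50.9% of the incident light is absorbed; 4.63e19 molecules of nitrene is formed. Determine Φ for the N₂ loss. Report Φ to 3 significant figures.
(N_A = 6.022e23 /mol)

Product: 4.63e19 / 6.022e23 = 7.688e-5 mol.
Moles of photons: 2.03e20 / 6.022e23 = 3.371e-4 mol.
Photons absorbed: 0.509 × 3.371e-4 = 1.716e-4 mol.
Φ = 7.688e-5 mol / 1.716e-4 mol photons = 0.448.

Φ = 0.448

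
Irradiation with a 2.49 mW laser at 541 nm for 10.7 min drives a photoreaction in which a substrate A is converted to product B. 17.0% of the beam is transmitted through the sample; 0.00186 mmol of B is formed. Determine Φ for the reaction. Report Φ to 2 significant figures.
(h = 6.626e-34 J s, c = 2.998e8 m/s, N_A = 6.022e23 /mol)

Φ = 0.31

Product: 0.00186 mmol = 1.86e-6 mol.
Photon energy at 541 nm: hc/λ = (6.626e-34)(2.998e8)/(541e-9) = 3.672e-19 J.
Energy delivered: (2.49 mW)(642 s) = 1.599 J.
Photons incident: 1.599 / 3.672e-19 = 4.355e18, i.e. 4.355e18/6.022e23 = 7.232e-6 mol.
Fraction absorbed: 1 − 17.0/100 = 0.8300.
Photons absorbed: 0.8300 × 7.232e-6 = 6.003e-6 mol.
Φ = 1.86e-6 mol / 6.003e-6 mol photons = 0.31.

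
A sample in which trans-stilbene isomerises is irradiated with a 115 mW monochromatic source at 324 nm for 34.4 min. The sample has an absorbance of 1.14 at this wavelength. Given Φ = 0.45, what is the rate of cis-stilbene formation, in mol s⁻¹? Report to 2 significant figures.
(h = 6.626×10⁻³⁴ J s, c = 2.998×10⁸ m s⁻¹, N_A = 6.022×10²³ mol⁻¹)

1.3×10⁻⁷ mol s⁻¹

Photon energy at 324 nm: hc/λ = (6.626×10⁻³⁴)(2.998×10⁸)/(324×10⁻⁹) = 6.131×10⁻¹⁹ J.
Energy delivered: (115 mW)(2064 s) = 237.4 J.
Photons incident: 237.4 / 6.131×10⁻¹⁹ = 3.872×10²⁰, i.e. 3.872×10²⁰/6.022×10²³ = 6.430×10⁻⁴ mol.
Fraction absorbed: 1 − 10^(−1.14) = 0.9276.
Photons absorbed: 0.9276 × 6.430×10⁻⁴ = 5.964×10⁻⁴ mol.
Product formed: 0.45 × 5.964×10⁻⁴ = 2.684×10⁻⁴ mol.
Rate: 2.684×10⁻⁴ / 2064 s = 1.3×10⁻⁷ mol s⁻¹.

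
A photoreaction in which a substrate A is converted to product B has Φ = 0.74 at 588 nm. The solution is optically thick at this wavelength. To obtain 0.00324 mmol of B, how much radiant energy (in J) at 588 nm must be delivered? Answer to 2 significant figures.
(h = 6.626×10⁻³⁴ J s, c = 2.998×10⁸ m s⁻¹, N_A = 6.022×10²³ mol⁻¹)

Product: 0.00324 mmol = 3.24×10⁻⁶ mol.
Photons that must be absorbed: 3.24×10⁻⁶ / 0.74 = 4.378×10⁻⁶ mol.
Photon energy: hc/λ = 3.378×10⁻¹⁹ J; per mole, 2.034×10⁵ J mol⁻¹.
Energy required: 4.378×10⁻⁶ × 2.034×10⁵ = 0.89 J.

0.89 J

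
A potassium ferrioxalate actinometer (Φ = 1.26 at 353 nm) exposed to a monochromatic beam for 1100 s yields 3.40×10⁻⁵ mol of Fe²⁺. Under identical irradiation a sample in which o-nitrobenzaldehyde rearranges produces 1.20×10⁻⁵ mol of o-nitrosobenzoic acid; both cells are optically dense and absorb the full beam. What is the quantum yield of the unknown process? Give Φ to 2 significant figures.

Photons absorbed by the actinometer: 3.40×10⁻⁵ / 1.26 = 2.698×10⁻⁵ mol.
Φ(unknown) = 1.20×10⁻⁵ / 2.698×10⁻⁵ = 0.44.

Φ = 0.44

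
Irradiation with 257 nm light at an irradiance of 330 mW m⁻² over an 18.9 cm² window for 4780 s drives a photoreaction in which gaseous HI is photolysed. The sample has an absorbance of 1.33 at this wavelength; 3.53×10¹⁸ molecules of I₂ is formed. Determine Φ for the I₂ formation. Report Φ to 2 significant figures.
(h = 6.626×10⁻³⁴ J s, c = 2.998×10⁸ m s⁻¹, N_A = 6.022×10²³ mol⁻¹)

Φ = 0.96

Product: 3.53×10¹⁸ / 6.022×10²³ = 5.862×10⁻⁶ mol.
Photon energy at 257 nm: hc/λ = (6.626×10⁻³⁴)(2.998×10⁸)/(257×10⁻⁹) = 7.729×10⁻¹⁹ J.
Energy delivered: (330 mW m⁻²)(18.9×10⁻⁴ m²)(4780 s) = 2.981 J.
Photons incident: 2.981 / 7.729×10⁻¹⁹ = 3.857×10¹⁸, i.e. 3.857×10¹⁸/6.022×10²³ = 6.405×10⁻⁶ mol.
Fraction absorbed: 1 − 10^(−1.33) = 0.9532.
Photons absorbed: 0.9532 × 6.405×10⁻⁶ = 6.105×10⁻⁶ mol.
Φ = 5.862×10⁻⁶ mol / 6.105×10⁻⁶ mol photons = 0.96.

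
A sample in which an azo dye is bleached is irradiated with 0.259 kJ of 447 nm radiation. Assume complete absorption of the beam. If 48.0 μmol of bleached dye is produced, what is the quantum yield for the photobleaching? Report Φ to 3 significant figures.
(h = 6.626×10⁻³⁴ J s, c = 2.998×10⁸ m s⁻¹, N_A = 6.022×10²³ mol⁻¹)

Product: 48.0 μmol = 4.80×10⁻⁵ mol.
Photon energy at 447 nm: hc/λ = (6.626×10⁻³⁴)(2.998×10⁸)/(447×10⁻⁹) = 4.444×10⁻¹⁹ J.
Incident energy: 0.259 kJ = 259 J.
Photons incident: 259 / 4.444×10⁻¹⁹ = 5.828×10²⁰, i.e. 5.828×10²⁰/6.022×10²³ = 9.678×10⁻⁴ mol.
Φ = 4.80×10⁻⁵ mol / 9.678×10⁻⁴ mol photons = 0.0496.

Φ = 0.0496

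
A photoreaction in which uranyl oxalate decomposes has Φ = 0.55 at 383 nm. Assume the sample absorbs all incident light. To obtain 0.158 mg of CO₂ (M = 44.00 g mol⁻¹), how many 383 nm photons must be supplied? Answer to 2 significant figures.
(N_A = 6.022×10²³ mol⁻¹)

3.9×10¹⁸ photons

Product: 0.158 mg / 44.00 g mol⁻¹ = 3.591×10⁻⁶ mol.
Photons that must be absorbed: 3.591×10⁻⁶ / 0.55 = 6.529×10⁻⁶ mol.
Photon count: 6.529×10⁻⁶ × 6.022×10²³ = 3.9×10¹⁸.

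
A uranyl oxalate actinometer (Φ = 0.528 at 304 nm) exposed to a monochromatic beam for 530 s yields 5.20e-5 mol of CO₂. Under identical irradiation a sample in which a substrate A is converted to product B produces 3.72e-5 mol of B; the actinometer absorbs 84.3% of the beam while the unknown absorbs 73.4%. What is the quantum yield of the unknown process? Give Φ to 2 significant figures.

Φ = 0.43

Photons absorbed by the actinometer: 5.20e-5 / 0.528 = 9.848e-5 mol.
Incident flux: 9.848e-5 / 0.843 = 1.168e-4 einstein.
Absorbed by unknown: 0.734 × 1.168e-4 = 8.573e-5 mol.
Φ(unknown) = 3.72e-5 / 8.573e-5 = 0.43.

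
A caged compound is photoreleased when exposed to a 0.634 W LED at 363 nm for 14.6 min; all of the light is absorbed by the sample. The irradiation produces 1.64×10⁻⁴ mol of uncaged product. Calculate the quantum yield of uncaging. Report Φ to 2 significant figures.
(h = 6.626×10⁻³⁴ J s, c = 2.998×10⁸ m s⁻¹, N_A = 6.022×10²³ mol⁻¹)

Φ = 0.097

Photon energy at 363 nm: hc/λ = (6.626×10⁻³⁴)(2.998×10⁸)/(363×10⁻⁹) = 5.472×10⁻¹⁹ J.
Energy delivered: (0.634 W)(876 s) = 555.4 J.
Photons incident: 555.4 / 5.472×10⁻¹⁹ = 1.015×10²¹, i.e. 1.015×10²¹/6.022×10²³ = 0.001685 mol.
Φ = 1.64×10⁻⁴ mol / 0.001685 mol photons = 0.097.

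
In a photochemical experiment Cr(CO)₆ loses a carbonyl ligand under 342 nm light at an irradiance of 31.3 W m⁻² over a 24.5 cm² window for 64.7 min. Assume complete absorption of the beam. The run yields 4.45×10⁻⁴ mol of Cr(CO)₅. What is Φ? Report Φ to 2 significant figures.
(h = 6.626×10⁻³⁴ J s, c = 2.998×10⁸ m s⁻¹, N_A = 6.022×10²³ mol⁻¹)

Φ = 0.52

Photon energy at 342 nm: hc/λ = (6.626×10⁻³⁴)(2.998×10⁸)/(342×10⁻⁹) = 5.808×10⁻¹⁹ J.
Energy delivered: (31.3 W m⁻²)(24.5×10⁻⁴ m²)(3882 s) = 297.7 J.
Photons incident: 297.7 / 5.808×10⁻¹⁹ = 5.126×10²⁰, i.e. 5.126×10²⁰/6.022×10²³ = 8.512×10⁻⁴ mol.
Φ = 4.45×10⁻⁴ mol / 8.512×10⁻⁴ mol photons = 0.52.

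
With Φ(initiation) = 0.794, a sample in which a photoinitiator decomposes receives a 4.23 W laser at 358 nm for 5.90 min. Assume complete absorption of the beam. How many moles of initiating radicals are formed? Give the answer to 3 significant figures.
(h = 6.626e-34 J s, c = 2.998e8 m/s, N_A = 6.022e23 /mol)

Photon energy at 358 nm: hc/λ = (6.626e-34)(2.998e8)/(358e-9) = 5.549e-19 J.
Energy delivered: (4.23 W)(354 s) = 1497 J.
Photons incident: 1497 / 5.549e-19 = 2.698e21, i.e. 2.698e21/6.022e23 = 0.004480 mol.
Product: Φ × n_abs = 0.794 × 0.004480 = 0.003557 mol.

0.00356 mol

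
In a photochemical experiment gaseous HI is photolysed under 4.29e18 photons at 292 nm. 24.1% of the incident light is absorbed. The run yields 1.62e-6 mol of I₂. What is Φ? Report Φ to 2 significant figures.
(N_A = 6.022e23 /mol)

Φ = 0.94

Moles of photons: 4.29e18 / 6.022e23 = 7.124e-6 mol.
Photons absorbed: 0.241 × 7.124e-6 = 1.717e-6 mol.
Φ = 1.62e-6 mol / 1.717e-6 mol photons = 0.94.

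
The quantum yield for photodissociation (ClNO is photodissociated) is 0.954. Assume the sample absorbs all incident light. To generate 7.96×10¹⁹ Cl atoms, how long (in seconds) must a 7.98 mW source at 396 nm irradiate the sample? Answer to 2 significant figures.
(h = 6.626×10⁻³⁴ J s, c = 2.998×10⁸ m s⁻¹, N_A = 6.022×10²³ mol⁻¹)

t ≈ 5200 s

Product: 7.96×10¹⁹ / 6.022×10²³ = 1.322×10⁻⁴ mol.
Photons that must be absorbed: 1.322×10⁻⁴ / 0.954 = 1.386×10⁻⁴ mol.
Photon energy: hc/λ = 5.016×10⁻¹⁹ J; per mole, 3.021×10⁵ J mol⁻¹.
Energy required: 1.386×10⁻⁴ × 3.021×10⁵ = 41.87 J.
Time: 41.87 J / 0.00798 W = 5200 s.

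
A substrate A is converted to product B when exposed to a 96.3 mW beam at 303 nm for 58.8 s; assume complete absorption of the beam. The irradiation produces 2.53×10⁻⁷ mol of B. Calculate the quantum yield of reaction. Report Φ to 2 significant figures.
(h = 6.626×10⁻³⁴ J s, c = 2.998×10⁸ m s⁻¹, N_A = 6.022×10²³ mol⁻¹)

Photon energy at 303 nm: hc/λ = (6.626×10⁻³⁴)(2.998×10⁸)/(303×10⁻⁹) = 6.556×10⁻¹⁹ J.
Energy delivered: (96.3 mW)(58.8 s) = 5.662 J.
Photons incident: 5.662 / 6.556×10⁻¹⁹ = 8.636×10¹⁸, i.e. 8.636×10¹⁸/6.022×10²³ = 1.434×10⁻⁵ mol.
Φ = 2.53×10⁻⁷ mol / 1.434×10⁻⁵ mol photons = 0.018.

Φ = 0.018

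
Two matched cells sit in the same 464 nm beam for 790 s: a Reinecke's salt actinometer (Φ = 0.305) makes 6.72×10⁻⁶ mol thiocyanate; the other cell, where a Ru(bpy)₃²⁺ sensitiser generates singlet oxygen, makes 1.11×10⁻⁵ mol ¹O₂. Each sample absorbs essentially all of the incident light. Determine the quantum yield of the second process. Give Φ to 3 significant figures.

Photons absorbed by the actinometer: 6.72×10⁻⁶ / 0.305 = 2.203×10⁻⁵ mol.
Φ(unknown) = 1.11×10⁻⁵ / 2.203×10⁻⁵ = 0.504.

Φ = 0.504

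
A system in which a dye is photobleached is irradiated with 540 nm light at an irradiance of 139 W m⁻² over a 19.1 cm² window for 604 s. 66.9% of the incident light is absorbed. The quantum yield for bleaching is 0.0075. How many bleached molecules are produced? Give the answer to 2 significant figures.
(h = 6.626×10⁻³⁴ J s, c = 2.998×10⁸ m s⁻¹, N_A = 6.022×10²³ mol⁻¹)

Photon energy at 540 nm: hc/λ = (6.626×10⁻³⁴)(2.998×10⁸)/(540×10⁻⁹) = 3.679×10⁻¹⁹ J.
Energy delivered: (139 W m⁻²)(19.1×10⁻⁴ m²)(604 s) = 160.4 J.
Photons incident: 160.4 / 3.679×10⁻¹⁹ = 4.360×10²⁰, i.e. 4.360×10²⁰/6.022×10²³ = 7.240×10⁻⁴ mol.
Photons absorbed: 0.669 × 7.240×10⁻⁴ = 4.844×10⁻⁴ mol.
Product: Φ × n_abs = 0.0075 × 4.844×10⁻⁴ = 3.633×10⁻⁶ mol.
As a count: 3.633×10⁻⁶ × 6.022×10²³ = 2.2×10¹⁸.

2.2×10¹⁸ bleached molecules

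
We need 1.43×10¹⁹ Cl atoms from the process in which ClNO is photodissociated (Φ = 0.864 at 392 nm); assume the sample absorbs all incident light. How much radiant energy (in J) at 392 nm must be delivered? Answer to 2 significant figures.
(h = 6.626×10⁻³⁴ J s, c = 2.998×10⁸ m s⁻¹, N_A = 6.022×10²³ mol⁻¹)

8.4 J

Product: 1.43×10¹⁹ / 6.022×10²³ = 2.375×10⁻⁵ mol.
Photons that must be absorbed: 2.375×10⁻⁵ / 0.864 = 2.749×10⁻⁵ mol.
Photon energy: hc/λ = 5.068×10⁻¹⁹ J; per mole, 3.052×10⁵ J mol⁻¹.
Energy required: 2.749×10⁻⁵ × 3.052×10⁵ = 8.4 J.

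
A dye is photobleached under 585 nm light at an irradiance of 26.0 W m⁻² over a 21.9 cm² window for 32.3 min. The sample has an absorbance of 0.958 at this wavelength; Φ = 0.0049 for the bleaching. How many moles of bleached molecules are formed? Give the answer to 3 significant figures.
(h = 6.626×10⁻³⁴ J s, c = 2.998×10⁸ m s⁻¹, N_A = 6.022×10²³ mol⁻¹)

2.35×10⁻⁶ mol

Photon energy at 585 nm: hc/λ = (6.626×10⁻³⁴)(2.998×10⁸)/(585×10⁻⁹) = 3.396×10⁻¹⁹ J.
Energy delivered: (26.0 W m⁻²)(21.9×10⁻⁴ m²)(1938 s) = 110.3 J.
Photons incident: 110.3 / 3.396×10⁻¹⁹ = 3.248×10²⁰, i.e. 3.248×10²⁰/6.022×10²³ = 5.394×10⁻⁴ mol.
Fraction absorbed: 1 − 10^(−0.958) = 0.8898.
Photons absorbed: 0.8898 × 5.394×10⁻⁴ = 4.800×10⁻⁴ mol.
Product: Φ × n_abs = 0.0049 × 4.800×10⁻⁴ = 2.352×10⁻⁶ mol.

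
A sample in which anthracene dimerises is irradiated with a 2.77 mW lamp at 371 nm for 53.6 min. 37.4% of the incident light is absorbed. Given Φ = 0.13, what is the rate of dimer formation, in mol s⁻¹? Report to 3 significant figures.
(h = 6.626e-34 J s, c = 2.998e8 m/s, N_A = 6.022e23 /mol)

Photon energy at 371 nm: hc/λ = (6.626e-34)(2.998e8)/(371e-9) = 5.354e-19 J.
Energy delivered: (2.77 mW)(3216 s) = 8.908 J.
Photons incident: 8.908 / 5.354e-19 = 1.664e19, i.e. 1.664e19/6.022e23 = 2.763e-5 mol.
Photons absorbed: 0.374 × 2.763e-5 = 1.033e-5 mol.
Product formed: 0.13 × 1.033e-5 = 1.343e-6 mol.
Rate: 1.343e-6 / 3216 s = 4.18e-10 mol s⁻¹.

4.18e-10 mol s⁻¹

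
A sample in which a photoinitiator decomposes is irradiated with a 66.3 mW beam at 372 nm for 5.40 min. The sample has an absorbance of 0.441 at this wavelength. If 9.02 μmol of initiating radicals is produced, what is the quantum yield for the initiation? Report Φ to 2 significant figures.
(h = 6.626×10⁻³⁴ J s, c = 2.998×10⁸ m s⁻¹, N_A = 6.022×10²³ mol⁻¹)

Φ = 0.21

Product: 9.02 μmol = 9.02×10⁻⁶ mol.
Photon energy at 372 nm: hc/λ = (6.626×10⁻³⁴)(2.998×10⁸)/(372×10⁻⁹) = 5.340×10⁻¹⁹ J.
Energy delivered: (66.3 mW)(324 s) = 21.48 J.
Photons incident: 21.48 / 5.340×10⁻¹⁹ = 4.022×10¹⁹, i.e. 4.022×10¹⁹/6.022×10²³ = 6.679×10⁻⁵ mol.
Fraction absorbed: 1 − 10^(−0.441) = 0.6378.
Photons absorbed: 0.6378 × 6.679×10⁻⁵ = 4.260×10⁻⁵ mol.
Φ = 9.02×10⁻⁶ mol / 4.260×10⁻⁵ mol photons = 0.21.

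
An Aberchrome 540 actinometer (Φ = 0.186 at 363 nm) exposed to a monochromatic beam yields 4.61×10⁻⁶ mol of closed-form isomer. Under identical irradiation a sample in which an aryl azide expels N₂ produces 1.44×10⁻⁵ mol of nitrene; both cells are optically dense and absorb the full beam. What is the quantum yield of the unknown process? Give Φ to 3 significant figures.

Photons absorbed by the actinometer: 4.61×10⁻⁶ / 0.186 = 2.478×10⁻⁵ mol.
Φ(unknown) = 1.44×10⁻⁵ / 2.478×10⁻⁵ = 0.581.

Φ = 0.581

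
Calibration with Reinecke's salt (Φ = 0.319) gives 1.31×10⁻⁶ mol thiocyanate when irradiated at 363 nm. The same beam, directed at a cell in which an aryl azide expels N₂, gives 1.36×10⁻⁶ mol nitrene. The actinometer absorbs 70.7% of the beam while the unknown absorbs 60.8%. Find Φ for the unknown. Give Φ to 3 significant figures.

Photons absorbed by the actinometer: 1.31×10⁻⁶ / 0.319 = 4.107×10⁻⁶ mol.
Incident flux: 4.107×10⁻⁶ / 0.707 = 5.809×10⁻⁶ einstein.
Absorbed by unknown: 0.608 × 5.809×10⁻⁶ = 3.532×10⁻⁶ mol.
Φ(unknown) = 1.36×10⁻⁶ / 3.532×10⁻⁶ = 0.385.

Φ = 0.385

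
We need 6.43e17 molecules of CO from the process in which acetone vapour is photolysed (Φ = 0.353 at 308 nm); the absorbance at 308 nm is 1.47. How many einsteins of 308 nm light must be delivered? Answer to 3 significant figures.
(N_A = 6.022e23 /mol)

Product: 6.43e17 / 6.022e23 = 1.068e-6 mol.
Photons that must be absorbed: 1.068e-6 / 0.353 = 3.025e-6 mol.
Fraction absorbed: 1 − 10^(−1.47) = 0.9661.
Incident photons needed: 3.025e-6 / 0.9661 = 3.131e-6 mol.

3.13e-6 einstein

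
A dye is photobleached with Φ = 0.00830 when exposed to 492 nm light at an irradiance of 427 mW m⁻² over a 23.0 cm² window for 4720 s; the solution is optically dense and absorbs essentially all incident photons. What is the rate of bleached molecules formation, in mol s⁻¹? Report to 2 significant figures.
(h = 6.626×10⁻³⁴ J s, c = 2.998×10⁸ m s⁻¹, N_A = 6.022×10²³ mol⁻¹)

Photon energy at 492 nm: hc/λ = (6.626×10⁻³⁴)(2.998×10⁸)/(492×10⁻⁹) = 4.038×10⁻¹⁹ J.
Energy delivered: (427 mW m⁻²)(23.0×10⁻⁴ m²)(4720 s) = 4.636 J.
Photons incident: 4.636 / 4.038×10⁻¹⁹ = 1.148×10¹⁹, i.e. 1.148×10¹⁹/6.022×10²³ = 1.906×10⁻⁵ mol.
Product formed: 0.00830 × 1.906×10⁻⁵ = 1.582×10⁻⁷ mol.
Rate: 1.582×10⁻⁷ / 4720 s = 3.4×10⁻¹¹ mol s⁻¹.

3.4×10⁻¹¹ mol s⁻¹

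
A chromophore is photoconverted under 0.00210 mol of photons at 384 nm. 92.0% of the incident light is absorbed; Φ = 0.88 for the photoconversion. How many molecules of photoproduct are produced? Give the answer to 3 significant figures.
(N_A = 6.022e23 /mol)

1.02e21 molecules

Photons absorbed: 0.920 × 0.00210 = 0.001932 mol.
Product: Φ × n_abs = 0.88 × 0.001932 = 0.001700 mol.
As a count: 0.001700 × 6.022e23 = 1.02e21.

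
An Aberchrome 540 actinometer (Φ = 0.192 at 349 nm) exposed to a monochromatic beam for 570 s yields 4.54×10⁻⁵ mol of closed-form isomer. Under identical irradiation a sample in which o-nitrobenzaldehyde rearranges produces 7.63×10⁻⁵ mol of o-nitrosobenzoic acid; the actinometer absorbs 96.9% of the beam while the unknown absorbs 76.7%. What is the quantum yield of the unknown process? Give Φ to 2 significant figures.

Φ = 0.41

Photons absorbed by the actinometer: 4.54×10⁻⁵ / 0.192 = 2.365×10⁻⁴ mol.
Incident flux: 2.365×10⁻⁴ / 0.969 = 2.441×10⁻⁴ einstein.
Absorbed by unknown: 0.767 × 2.441×10⁻⁴ = 1.872×10⁻⁴ mol.
Φ(unknown) = 7.63×10⁻⁵ / 1.872×10⁻⁴ = 0.41.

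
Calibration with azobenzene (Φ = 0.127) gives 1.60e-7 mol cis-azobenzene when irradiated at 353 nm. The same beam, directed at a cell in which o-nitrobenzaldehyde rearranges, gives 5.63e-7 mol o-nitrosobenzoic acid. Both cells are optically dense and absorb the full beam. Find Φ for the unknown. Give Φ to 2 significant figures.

Φ = 0.45

Photons absorbed by the actinometer: 1.60e-7 / 0.127 = 1.260e-6 mol.
Φ(unknown) = 5.63e-7 / 1.260e-6 = 0.45.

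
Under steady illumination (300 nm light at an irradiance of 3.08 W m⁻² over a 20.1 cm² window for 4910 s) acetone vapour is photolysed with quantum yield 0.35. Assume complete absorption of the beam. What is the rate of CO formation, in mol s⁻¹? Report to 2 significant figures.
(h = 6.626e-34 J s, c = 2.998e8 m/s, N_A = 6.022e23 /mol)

5.4e-9 mol s⁻¹

Photon energy at 300 nm: hc/λ = (6.626e-34)(2.998e8)/(300e-9) = 6.622e-19 J.
Energy delivered: (3.08 W m⁻²)(20.1e-4 m²)(4910 s) = 30.40 J.
Photons incident: 30.40 / 6.622e-19 = 4.591e19, i.e. 4.591e19/6.022e23 = 7.624e-5 mol.
Product formed: 0.35 × 7.624e-5 = 2.668e-5 mol.
Rate: 2.668e-5 / 4910 s = 5.4e-9 mol s⁻¹.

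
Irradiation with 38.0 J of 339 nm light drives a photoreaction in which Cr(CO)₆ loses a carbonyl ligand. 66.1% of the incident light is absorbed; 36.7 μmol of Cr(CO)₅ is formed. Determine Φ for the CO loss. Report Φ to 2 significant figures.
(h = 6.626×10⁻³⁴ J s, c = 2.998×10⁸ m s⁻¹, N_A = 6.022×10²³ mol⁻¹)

Product: 36.7 μmol = 3.67×10⁻⁵ mol.
Photon energy at 339 nm: hc/λ = (6.626×10⁻³⁴)(2.998×10⁸)/(339×10⁻⁹) = 5.860×10⁻¹⁹ J.
Photons incident: 38.0 / 5.860×10⁻¹⁹ = 6.485×10¹⁹, i.e. 6.485×10¹⁹/6.022×10²³ = 1.077×10⁻⁴ mol.
Photons absorbed: 0.661 × 1.077×10⁻⁴ = 7.119×10⁻⁵ mol.
Φ = 3.67×10⁻⁵ mol / 7.119×10⁻⁵ mol photons = 0.52.

Φ = 0.52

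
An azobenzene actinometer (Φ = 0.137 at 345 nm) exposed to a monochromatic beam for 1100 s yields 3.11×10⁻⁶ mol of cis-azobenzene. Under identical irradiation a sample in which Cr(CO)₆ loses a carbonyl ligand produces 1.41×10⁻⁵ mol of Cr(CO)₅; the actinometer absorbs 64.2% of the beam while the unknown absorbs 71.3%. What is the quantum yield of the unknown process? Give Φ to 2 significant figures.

Φ = 0.56

Photons absorbed by the actinometer: 3.11×10⁻⁶ / 0.137 = 2.270×10⁻⁵ mol.
Incident flux: 2.270×10⁻⁵ / 0.642 = 3.536×10⁻⁵ einstein.
Absorbed by unknown: 0.713 × 3.536×10⁻⁵ = 2.521×10⁻⁵ mol.
Φ(unknown) = 1.41×10⁻⁵ / 2.521×10⁻⁵ = 0.56.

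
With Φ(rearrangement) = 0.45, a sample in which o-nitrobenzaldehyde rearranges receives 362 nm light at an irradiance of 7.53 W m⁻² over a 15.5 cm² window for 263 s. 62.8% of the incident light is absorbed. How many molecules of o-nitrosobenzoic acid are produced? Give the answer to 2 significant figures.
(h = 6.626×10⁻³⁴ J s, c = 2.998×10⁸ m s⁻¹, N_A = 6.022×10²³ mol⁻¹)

1.6×10¹⁸ molecules

Photon energy at 362 nm: hc/λ = (6.626×10⁻³⁴)(2.998×10⁸)/(362×10⁻⁹) = 5.487×10⁻¹⁹ J.
Energy delivered: (7.53 W m⁻²)(15.5×10⁻⁴ m²)(263 s) = 3.070 J.
Photons incident: 3.070 / 5.487×10⁻¹⁹ = 5.595×10¹⁸, i.e. 5.595×10¹⁸/6.022×10²³ = 9.291×10⁻⁶ mol.
Photons absorbed: 0.628 × 9.291×10⁻⁶ = 5.835×10⁻⁶ mol.
Product: Φ × n_abs = 0.45 × 5.835×10⁻⁶ = 2.626×10⁻⁶ mol.
As a count: 2.626×10⁻⁶ × 6.022×10²³ = 1.6×10¹⁸.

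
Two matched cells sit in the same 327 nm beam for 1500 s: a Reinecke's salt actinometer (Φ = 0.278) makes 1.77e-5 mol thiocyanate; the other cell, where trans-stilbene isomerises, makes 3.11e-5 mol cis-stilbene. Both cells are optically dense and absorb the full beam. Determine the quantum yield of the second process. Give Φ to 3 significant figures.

Φ = 0.488

Photons absorbed by the actinometer: 1.77e-5 / 0.278 = 6.367e-5 mol.
Φ(unknown) = 3.11e-5 / 6.367e-5 = 0.488.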